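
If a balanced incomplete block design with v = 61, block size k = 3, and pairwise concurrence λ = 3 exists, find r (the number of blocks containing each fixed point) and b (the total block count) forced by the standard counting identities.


Any 2-(v, k, λ) BIBD satisfies two necessary conditions:
  (i)  Each point sits in r blocks, and counting incidences through any fixed point gives r(k − 1) = λ(v − 1), so r = λ(v − 1)/(k − 1).
  (ii) Total incidences bk = vr, so b = vr/k.
Step 1: r = λ(v − 1)/(k − 1) = 3·(61 − 1)/(3 − 1) = 3·60/2 = 180/2 = 90.
Step 2: b = vr/k = 61·90/3 = 5490/3 = 1830.
Check integrality: r = 90 ∈ Z ✓, b = 1830 ∈ Z ✓.
(These identities are necessary conditions: they determine r and b for any design with these parameters, but do not by themselves prove that one exists.)

r = 90, b = 1830.


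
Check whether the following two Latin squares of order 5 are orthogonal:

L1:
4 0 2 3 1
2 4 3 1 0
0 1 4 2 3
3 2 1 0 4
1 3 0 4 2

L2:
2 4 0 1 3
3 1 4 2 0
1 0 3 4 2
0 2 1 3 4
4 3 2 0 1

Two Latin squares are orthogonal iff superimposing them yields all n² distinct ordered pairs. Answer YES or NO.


Form the n² = 25 superimposed pairs (L1[i][j], L2[i][j]), row by row (rows and columns indexed from 0):
row 0: (4,2) (0,4) (2,0) (3,1) (1,3)
row 1: (2,3) (4,1) (3,4) (1,2) (0,0)
row 2: (0,1) (1,0) (4,3) (2,4) (3,2)
row 3: (3,0) (2,2) (1,1) (0,3) (4,4)
row 4: (1,4) (3,3) (0,2) (4,0) (2,1)
Orthogonality requires all 25 pairs distinct.
Check by first coordinate: for each symbol s of L1, list the L2 entries in the n cells where L1 = s; they must all differ.
  L1 = 0: L2 entries (in reading order) 4, 0, 1, 3, 2 — all 5 distinct ✓
  L1 = 1: L2 entries (in reading order) 3, 2, 0, 1, 4 — all 5 distinct ✓
  L1 = 2: L2 entries (in reading order) 0, 3, 4, 2, 1 — all 5 distinct ✓
  L1 = 3: L2 entries (in reading order) 1, 4, 2, 0, 3 — all 5 distinct ✓
  L1 = 4: L2 entries (in reading order) 2, 1, 3, 4, 0 — all 5 distinct ✓
Every symbol of L1 meets every symbol of L2 exactly once, so all 25 pairs are distinct (25 of 25).
Conclusion: YES.

YES


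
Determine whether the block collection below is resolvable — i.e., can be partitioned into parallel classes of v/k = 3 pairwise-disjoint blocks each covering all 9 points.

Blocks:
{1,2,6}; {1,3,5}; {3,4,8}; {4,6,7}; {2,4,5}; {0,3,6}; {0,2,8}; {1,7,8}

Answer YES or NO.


v = 9, block size k = 3, number of blocks = 8.
For resolvability, blocks must partition into parallel classes of size v/k = 3.
Total blocks must therefore be a multiple of 3: 8 = 3·2 + 2 ⇒ not divisible ✗.
Resolvable? NO.

NO


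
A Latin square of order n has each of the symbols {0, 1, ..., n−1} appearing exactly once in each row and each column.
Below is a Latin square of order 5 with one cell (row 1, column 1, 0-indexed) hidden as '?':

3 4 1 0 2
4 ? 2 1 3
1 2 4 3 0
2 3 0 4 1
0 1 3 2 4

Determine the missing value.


Row 1 contains symbols [1, 2, 3, 4] — missing [0].
Column 1 contains symbols [1, 2, 3, 4] — missing [0].
The missing symbol must appear in both missing sets; intersection = [0].
Therefore the hidden value is 0.

Missing value = 0.


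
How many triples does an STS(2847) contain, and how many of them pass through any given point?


An STS(v) is a 2-(v, 3, 1) BIBD: block size k = 3, λ = 1.
Replication: r(k − 1) = λ(v − 1) ⇒ r·2 = 2847 − 1 = 2846 ⇒ r = 1423.
Block count: bk = vr ⇒ b·3 = 2847·1423 = 4051281 ⇒ b = 1350427.

r = 1423, b = 1350427.


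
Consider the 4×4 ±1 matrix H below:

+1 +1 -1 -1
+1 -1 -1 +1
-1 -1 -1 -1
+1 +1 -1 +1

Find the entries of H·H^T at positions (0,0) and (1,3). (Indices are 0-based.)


Row 0 of H: [1, 1, -1, -1].
Row 1 of H: [1, -1, -1, 1].
Row 3 of H: [1, 1, -1, 1].
(H·H^T)[0][0] = Σ_j H[0][j]·H[0][j] = (1)² + (1)² + (-1)² + (-1)² = 1 + 1 + 1 + 1 = 4.
(H·H^T)[1][3] = Σ_j H[1][j]·H[3][j] = (1)·(1) + (-1)·(1) + (-1)·(-1) + (1)·(1) = 1 + -1 + 1 + 1 = 2.
Rows 1 and 3 are not orthogonal (dot product = 2 ≠ 0), so H is not a Hadamard matrix.

(0,0) entry = 4; (1,3) entry = 2.


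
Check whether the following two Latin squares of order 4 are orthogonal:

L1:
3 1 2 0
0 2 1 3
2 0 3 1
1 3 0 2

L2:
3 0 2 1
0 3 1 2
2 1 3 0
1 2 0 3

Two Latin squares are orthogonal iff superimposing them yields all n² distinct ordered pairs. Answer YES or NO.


Form the n² = 16 superimposed pairs (L1[i][j], L2[i][j]), row by row (rows and columns indexed from 0):
row 0: (3,3) (1,0) (2,2) (0,1)
row 1: (0,0) (2,3) (1,1) (3,2)
row 2: (2,2) (0,1) (3,3) (1,0)
row 3: (1,1) (3,2) (0,0) (2,3)
Orthogonality requires all 16 pairs distinct.
But the pair (2,2) repeats: cell (0,2) has L1 = 2, L2 = 2, and cell (2,0) has L1 = 2, L2 = 2.
A repeated pair means some other pair never occurs (only 8 distinct pairs out of 16), so the squares are not orthogonal.
Conclusion: NO.

NO


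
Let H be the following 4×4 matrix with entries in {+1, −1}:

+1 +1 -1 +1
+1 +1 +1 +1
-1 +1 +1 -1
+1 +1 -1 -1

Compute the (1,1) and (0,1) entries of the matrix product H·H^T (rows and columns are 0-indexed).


Row 0 of H: [1, 1, -1, 1].
Row 1 of H: [1, 1, 1, 1].
(H·H^T)[1][1] = Σ_j H[1][j]·H[1][j] = (1)² + (1)² + (1)² + (1)² = 1 + 1 + 1 + 1 = 4.
(H·H^T)[0][1] = Σ_j H[0][j]·H[1][j] = (1)·(1) + (1)·(1) + (-1)·(1) + (1)·(1) = 1 + 1 + -1 + 1 = 2.
Rows 0 and 1 are not orthogonal (dot product = 2 ≠ 0), so H is not a Hadamard matrix.

(1,1) entry = 4; (0,1) entry = 2.


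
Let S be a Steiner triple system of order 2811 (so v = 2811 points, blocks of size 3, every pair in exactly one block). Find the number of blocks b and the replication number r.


An STS(v) is a 2-(v, 3, 1) BIBD: block size k = 3, λ = 1.
Replication: r(k − 1) = λ(v − 1) ⇒ r·2 = 2811 − 1 = 2810 ⇒ r = 1405.
Block count: b = v(v − 1)/6 = 2811·2810/6 = 7898910/6 = 1316485.
(Check via bk = vr: 1316485·3 = 3949455 = 2811·1405 = 3949455 ✓.)

r = 1405, b = 1316485.


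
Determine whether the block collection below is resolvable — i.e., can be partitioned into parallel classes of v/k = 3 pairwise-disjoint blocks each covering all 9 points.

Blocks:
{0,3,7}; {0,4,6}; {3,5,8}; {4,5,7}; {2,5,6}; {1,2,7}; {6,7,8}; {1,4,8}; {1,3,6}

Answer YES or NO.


v = 9, block size k = 3, number of blocks = 9.
For resolvability, blocks must partition into parallel classes of size v/k = 3.
Total blocks must therefore be a multiple of 3: 9 = 3·3 + 0 ⇒ divisible ✓.
Consider block {4,5,7}. The only other block(s) in the collection disjoint from it are {1,3,6} — just 1 block(s). Any parallel class containing {4,5,7} would need 2 other blocks each disjoint from it, so no parallel class of size 3 can contain {4,5,7}.
Since every block must belong to some parallel class in a resolution, the collection cannot be partitioned into parallel classes.
Resolvable? NO.

NO


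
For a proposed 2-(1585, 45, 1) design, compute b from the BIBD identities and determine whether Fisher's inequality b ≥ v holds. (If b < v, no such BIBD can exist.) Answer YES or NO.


b = λv(v − 1)/(k(k − 1)) = 1·1585·1584/(45·44) = 2510640/1980 = 1268.
Compare with v = 1585: b < v, so Fisher's inequality fails.

NO


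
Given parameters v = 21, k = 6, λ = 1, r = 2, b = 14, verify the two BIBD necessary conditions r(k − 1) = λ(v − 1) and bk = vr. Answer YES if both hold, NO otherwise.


Condition (i): r(k − 1) = 2·5 = 10; λ(v − 1) = 1·20 = 20. Match? NO.
Condition (ii): bk = 14·6 = 84; vr = 21·2 = 42. Match? NO.
Both conditions hold? NO.

NO


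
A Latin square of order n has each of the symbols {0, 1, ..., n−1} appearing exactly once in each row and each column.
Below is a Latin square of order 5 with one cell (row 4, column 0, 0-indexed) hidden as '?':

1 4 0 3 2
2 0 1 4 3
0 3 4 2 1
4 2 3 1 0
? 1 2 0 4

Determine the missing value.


Row 4 contains symbols [0, 1, 2, 4] — missing [3].
Column 0 contains symbols [0, 1, 2, 4] — missing [3].
The missing symbol must appear in both missing sets; intersection = [3].
Therefore the hidden value is 3.

Missing value = 3.


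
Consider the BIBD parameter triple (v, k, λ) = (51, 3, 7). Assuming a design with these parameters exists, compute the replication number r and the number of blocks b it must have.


Any 2-(v, k, λ) BIBD satisfies two necessary conditions:
  (i)  Each point sits in r blocks, and counting incidences through any fixed point gives r(k − 1) = λ(v − 1), so r = λ(v − 1)/(k − 1).
  (ii) Total incidences bk = vr, so b = vr/k.
Step 1: r = λ(v − 1)/(k − 1) = 7·(51 − 1)/(3 − 1) = 7·50/2 = 350/2 = 175.
Step 2: b = vr/k = 51·175/3 = 8925/3 = 2975.
Check integrality: r = 175 ∈ Z ✓, b = 2975 ∈ Z ✓.
(These identities are necessary conditions: they determine r and b for any design with these parameters, but do not by themselves prove that one exists.)

r = 175, b = 2975.


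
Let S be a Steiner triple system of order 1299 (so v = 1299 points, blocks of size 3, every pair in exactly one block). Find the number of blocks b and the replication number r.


An STS(v) is a 2-(v, 3, 1) BIBD: block size k = 3, λ = 1.
Replication: r(k − 1) = λ(v − 1) ⇒ r·2 = 1299 − 1 = 1298 ⇒ r = 649.
Block count: bk = vr ⇒ b·3 = 1299·649 = 843051 ⇒ b = 281017.

r = 649, b = 281017.


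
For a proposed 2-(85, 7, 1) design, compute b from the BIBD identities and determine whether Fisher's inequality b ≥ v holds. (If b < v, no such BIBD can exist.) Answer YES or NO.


b = λv(v − 1)/(k(k − 1)) = 1·85·84/(7·6) = 7140/42 = 170.
Compare with v = 85: b ≥ v, so Fisher's inequality holds.

YES


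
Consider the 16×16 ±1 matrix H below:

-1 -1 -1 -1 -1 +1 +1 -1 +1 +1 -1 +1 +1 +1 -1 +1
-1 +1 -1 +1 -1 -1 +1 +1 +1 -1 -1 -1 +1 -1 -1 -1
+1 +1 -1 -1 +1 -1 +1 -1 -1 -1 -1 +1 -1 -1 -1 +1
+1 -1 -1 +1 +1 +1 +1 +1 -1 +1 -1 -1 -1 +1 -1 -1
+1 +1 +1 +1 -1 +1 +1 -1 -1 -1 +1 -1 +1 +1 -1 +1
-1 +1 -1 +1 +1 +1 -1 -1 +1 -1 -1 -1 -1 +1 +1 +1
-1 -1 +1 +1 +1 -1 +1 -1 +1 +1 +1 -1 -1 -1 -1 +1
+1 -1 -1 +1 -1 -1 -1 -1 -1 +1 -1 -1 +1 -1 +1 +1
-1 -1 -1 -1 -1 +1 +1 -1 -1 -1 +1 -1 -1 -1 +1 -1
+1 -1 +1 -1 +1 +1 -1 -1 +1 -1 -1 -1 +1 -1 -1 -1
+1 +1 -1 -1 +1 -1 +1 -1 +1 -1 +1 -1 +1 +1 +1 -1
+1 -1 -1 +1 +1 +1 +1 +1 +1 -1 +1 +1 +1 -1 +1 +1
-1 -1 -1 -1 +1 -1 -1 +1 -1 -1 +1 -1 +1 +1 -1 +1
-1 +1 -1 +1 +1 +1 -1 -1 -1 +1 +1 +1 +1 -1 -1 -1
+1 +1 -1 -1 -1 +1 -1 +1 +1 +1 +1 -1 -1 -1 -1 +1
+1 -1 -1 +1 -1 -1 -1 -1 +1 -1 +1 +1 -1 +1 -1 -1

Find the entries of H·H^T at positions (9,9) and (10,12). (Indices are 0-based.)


Row 9 of H: [1, -1, 1, -1, 1, 1, -1, -1, 1, -1, -1, -1, 1, -1, -1, -1].
Row 10 of H: [1, 1, -1, -1, 1, -1, 1, -1, 1, -1, 1, -1, 1, 1, 1, -1].
Row 12 of H: [-1, -1, -1, -1, 1, -1, -1, 1, -1, -1, 1, -1, 1, 1, -1, 1].
(H·H^T)[9][9] = Σ_j H[9][j]·H[9][j] = (1)² + (-1)² + (1)² + (-1)² + (1)² + (1)² + (-1)² + (-1)² + (1)² + (-1)² + (-1)² + (-1)² + (1)² + (-1)² + (-1)² + (-1)² = 1 + 1 + 1 + 1 + 1 + 1 + 1 + 1 + 1 + 1 + 1 + 1 + 1 + 1 + 1 + 1 = 16.
(H·H^T)[10][12] = Σ_j H[10][j]·H[12][j] = (1)·(-1) + (1)·(-1) + (-1)·(-1) + (-1)·(-1) + (1)·(1) + (-1)·(-1) + (1)·(-1) + (-1)·(1) + (1)·(-1) + (-1)·(-1) + (1)·(1) + (-1)·(-1) + (1)·(1) + (1)·(1) + (1)·(-1) + (-1)·(1) = -1 + -1 + 1 + 1 + 1 + 1 + -1 + -1 + -1 + 1 + 1 + 1 + 1 + 1 + -1 + -1 = 2.
Rows 10 and 12 are not orthogonal (dot product = 2 ≠ 0), so H is not a Hadamard matrix.

(9,9) entry = 16; (10,12) entry = 2.


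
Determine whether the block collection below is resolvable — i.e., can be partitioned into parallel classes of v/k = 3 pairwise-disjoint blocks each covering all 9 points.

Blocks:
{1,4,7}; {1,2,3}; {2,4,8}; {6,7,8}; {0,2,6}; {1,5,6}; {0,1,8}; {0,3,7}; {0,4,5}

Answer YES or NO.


v = 9, block size k = 3, number of blocks = 9.
For resolvability, blocks must partition into parallel classes of size v/k = 3.
Total blocks must therefore be a multiple of 3: 9 = 3·3 + 0 ⇒ divisible ✓.
Consider block {1,4,7}. The only other block(s) in the collection disjoint from it are {0,2,6} — just 1 block(s). Any parallel class containing {1,4,7} would need 2 other blocks each disjoint from it, so no parallel class of size 3 can contain {1,4,7}.
Since every block must belong to some parallel class in a resolution, the collection cannot be partitioned into parallel classes.
Resolvable? NO.

NO


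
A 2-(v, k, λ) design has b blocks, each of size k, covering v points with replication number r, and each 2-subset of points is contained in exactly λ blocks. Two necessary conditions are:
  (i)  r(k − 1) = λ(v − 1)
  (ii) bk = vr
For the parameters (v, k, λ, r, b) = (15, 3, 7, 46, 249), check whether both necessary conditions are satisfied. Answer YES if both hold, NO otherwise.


Condition (i): r(k − 1) = 46·2 = 92; λ(v − 1) = 7·14 = 98. Match? NO.
Condition (ii): bk = 249·3 = 747; vr = 15·46 = 690. Match? NO.
Both conditions hold? NO.

NO


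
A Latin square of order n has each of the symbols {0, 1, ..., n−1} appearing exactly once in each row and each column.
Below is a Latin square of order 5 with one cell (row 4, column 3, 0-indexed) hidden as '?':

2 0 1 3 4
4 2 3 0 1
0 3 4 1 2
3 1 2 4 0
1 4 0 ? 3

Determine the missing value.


Row 4 contains symbols [0, 1, 3, 4] — missing [2].
Column 3 contains symbols [0, 1, 3, 4] — missing [2].
The missing symbol must appear in both missing sets; intersection = [2].
Therefore the hidden value is 2.

Missing value = 2.


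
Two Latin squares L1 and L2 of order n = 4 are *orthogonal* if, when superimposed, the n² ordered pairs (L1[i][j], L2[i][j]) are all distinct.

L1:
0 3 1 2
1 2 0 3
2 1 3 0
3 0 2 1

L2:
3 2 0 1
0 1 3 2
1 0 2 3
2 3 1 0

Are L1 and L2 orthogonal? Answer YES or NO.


Form the n² = 16 superimposed pairs (L1[i][j], L2[i][j]), row by row (rows and columns indexed from 0):
row 0: (0,3) (3,2) (1,0) (2,1)
row 1: (1,0) (2,1) (0,3) (3,2)
row 2: (2,1) (1,0) (3,2) (0,3)
row 3: (3,2) (0,3) (2,1) (1,0)
Orthogonality requires all 16 pairs distinct.
But the pair (1,0) repeats: cell (0,2) has L1 = 1, L2 = 0, and cell (1,0) has L1 = 1, L2 = 0.
A repeated pair means some other pair never occurs (only 4 distinct pairs out of 16), so the squares are not orthogonal.
Conclusion: NO.

NO


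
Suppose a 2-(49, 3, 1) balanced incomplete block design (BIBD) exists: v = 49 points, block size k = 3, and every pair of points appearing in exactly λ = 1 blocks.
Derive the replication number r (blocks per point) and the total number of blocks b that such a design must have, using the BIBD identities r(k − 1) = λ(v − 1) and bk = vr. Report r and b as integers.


Any 2-(v, k, λ) BIBD satisfies two necessary conditions:
  (i)  Each point sits in r blocks, and counting incidences through any fixed point gives r(k − 1) = λ(v − 1), so r = λ(v − 1)/(k − 1).
  (ii) Total incidences bk = vr, so b = vr/k.
Step 1: r = λ(v − 1)/(k − 1) = 1·(49 − 1)/(3 − 1) = 1·48/2 = 48/2 = 24.
Step 2: b = vr/k = 49·24/3 = 1176/3 = 392.
Check integrality: r = 24 ∈ Z ✓, b = 392 ∈ Z ✓.
(These identities are necessary conditions: they determine r and b for any design with these parameters, but do not by themselves prove that one exists.)

r = 24, b = 392.


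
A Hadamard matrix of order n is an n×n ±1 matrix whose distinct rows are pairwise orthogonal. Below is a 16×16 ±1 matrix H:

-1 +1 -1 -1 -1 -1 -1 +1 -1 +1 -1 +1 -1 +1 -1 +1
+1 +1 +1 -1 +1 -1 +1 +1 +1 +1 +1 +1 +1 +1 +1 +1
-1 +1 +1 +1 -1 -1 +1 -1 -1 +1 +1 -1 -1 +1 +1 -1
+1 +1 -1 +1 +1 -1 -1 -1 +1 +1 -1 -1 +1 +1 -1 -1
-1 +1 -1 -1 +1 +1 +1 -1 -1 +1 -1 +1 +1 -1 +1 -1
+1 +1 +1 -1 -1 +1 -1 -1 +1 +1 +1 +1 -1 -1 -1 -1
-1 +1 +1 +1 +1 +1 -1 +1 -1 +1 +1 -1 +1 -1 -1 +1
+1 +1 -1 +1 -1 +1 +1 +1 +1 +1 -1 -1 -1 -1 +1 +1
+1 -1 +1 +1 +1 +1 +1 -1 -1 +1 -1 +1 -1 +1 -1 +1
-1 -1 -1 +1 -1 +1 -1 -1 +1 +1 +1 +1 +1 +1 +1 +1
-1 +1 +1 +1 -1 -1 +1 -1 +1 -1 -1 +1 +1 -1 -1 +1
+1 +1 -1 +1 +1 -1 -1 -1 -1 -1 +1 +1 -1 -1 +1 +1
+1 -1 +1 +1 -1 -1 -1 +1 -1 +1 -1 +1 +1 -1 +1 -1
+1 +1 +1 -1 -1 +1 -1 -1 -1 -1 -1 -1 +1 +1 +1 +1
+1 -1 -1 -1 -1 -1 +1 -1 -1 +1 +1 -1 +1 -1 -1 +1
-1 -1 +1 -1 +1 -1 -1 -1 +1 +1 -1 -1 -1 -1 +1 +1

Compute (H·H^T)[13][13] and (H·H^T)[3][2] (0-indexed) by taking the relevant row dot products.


Row 2 of H: [-1, 1, 1, 1, -1, -1, 1, -1, -1, 1, 1, -1, -1, 1, 1, -1].
Row 3 of H: [1, 1, -1, 1, 1, -1, -1, -1, 1, 1, -1, -1, 1, 1, -1, -1].
Row 13 of H: [1, 1, 1, -1, -1, 1, -1, -1, -1, -1, -1, -1, 1, 1, 1, 1].
(H·H^T)[13][13] = Σ_j H[13][j]·H[13][j] = (1)² + (1)² + (1)² + (-1)² + (-1)² + (1)² + (-1)² + (-1)² + (-1)² + (-1)² + (-1)² + (-1)² + (1)² + (1)² + (1)² + (1)² = 1 + 1 + 1 + 1 + 1 + 1 + 1 + 1 + 1 + 1 + 1 + 1 + 1 + 1 + 1 + 1 = 16.
(H·H^T)[3][2] = Σ_j H[3][j]·H[2][j] = (1)·(-1) + (1)·(1) + (-1)·(1) + (1)·(1) + (1)·(-1) + (-1)·(-1) + (-1)·(1) + (-1)·(-1) + (1)·(-1) + (1)·(1) + (-1)·(1) + (-1)·(-1) + (1)·(-1) + (1)·(1) + (-1)·(1) + (-1)·(-1) = -1 + 1 + -1 + 1 + -1 + 1 + -1 + 1 + -1 + 1 + -1 + 1 + -1 + 1 + -1 + 1 = 0.
So rows 3 and 2 are orthogonal; the diagonal entry equals n = 16.

(13,13) entry = 16; (3,2) entry = 0.


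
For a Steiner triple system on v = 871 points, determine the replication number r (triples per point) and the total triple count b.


An STS(v) is a 2-(v, 3, 1) BIBD: block size k = 3, λ = 1.
Replication: r(k − 1) = λ(v − 1) ⇒ r·2 = 871 − 1 = 870 ⇒ r = 435.
Block count: bk = vr ⇒ b·3 = 871·435 = 378885 ⇒ b = 126295.
(Check via b = v(v − 1)/6 = 871·870/6 = 757770/6 = 126295.)

r = 435, b = 126295.


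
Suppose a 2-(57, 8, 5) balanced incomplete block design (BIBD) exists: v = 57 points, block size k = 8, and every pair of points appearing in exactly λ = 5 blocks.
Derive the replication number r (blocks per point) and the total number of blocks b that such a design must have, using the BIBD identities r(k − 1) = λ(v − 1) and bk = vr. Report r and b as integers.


Any 2-(v, k, λ) BIBD satisfies two necessary conditions:
  (i)  Each point sits in r blocks, and counting incidences through any fixed point gives r(k − 1) = λ(v − 1), so r = λ(v − 1)/(k − 1).
  (ii) Total incidences bk = vr, so b = vr/k.
Step 1: r = λ(v − 1)/(k − 1) = 5·(57 − 1)/(8 − 1) = 5·56/7 = 280/7 = 40.
Step 2: b = vr/k = 57·40/8 = 2280/8 = 285.
Check integrality: r = 40 ∈ Z ✓, b = 285 ∈ Z ✓.
(These identities are necessary conditions: they determine r and b for any design with these parameters, but do not by themselves prove that one exists.)

r = 40, b = 285.


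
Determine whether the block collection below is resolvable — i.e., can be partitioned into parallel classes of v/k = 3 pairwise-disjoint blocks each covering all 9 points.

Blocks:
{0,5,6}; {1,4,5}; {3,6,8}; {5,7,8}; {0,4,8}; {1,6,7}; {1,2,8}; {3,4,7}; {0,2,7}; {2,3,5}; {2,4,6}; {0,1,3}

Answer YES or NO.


v = 9, block size k = 3, number of blocks = 12.
For resolvability, blocks must partition into parallel classes of size v/k = 3.
Total blocks must therefore be a multiple of 3: 12 = 3·4 + 0 ⇒ divisible ✓.
Greedy packing gives 4 candidate class(es). Each should be a full parallel class (size 3, covers all 9 points).
  Class 1 (3 blocks): {0,5,6}; {1,2,8}; {3,4,7}. Points covered: [0, 1, 2, 3, 4, 5, 6, 7, 8].
  Class 2 (3 blocks): {1,4,5}; {3,6,8}; {0,2,7}. Points covered: [0, 1, 2, 3, 4, 5, 6, 7, 8].
  Class 3 (3 blocks): {5,7,8}; {2,4,6}; {0,1,3}. Points covered: [0, 1, 2, 3, 4, 5, 6, 7, 8].
  Class 4 (3 blocks): {0,4,8}; {1,6,7}; {2,3,5}. Points covered: [0, 1, 2, 3, 4, 5, 6, 7, 8].
All classes full (size 3)? YES. All classes cover every point? YES.
Resolvable? YES.

YES


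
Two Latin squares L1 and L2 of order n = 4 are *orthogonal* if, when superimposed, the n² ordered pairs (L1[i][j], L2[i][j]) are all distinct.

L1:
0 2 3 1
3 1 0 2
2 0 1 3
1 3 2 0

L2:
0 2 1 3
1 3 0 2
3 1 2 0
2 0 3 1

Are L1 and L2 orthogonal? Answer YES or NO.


Form the n² = 16 superimposed pairs (L1[i][j], L2[i][j]), row by row (rows and columns indexed from 0):
row 0: (0,0) (2,2) (3,1) (1,3)
row 1: (3,1) (1,3) (0,0) (2,2)
row 2: (2,3) (0,1) (1,2) (3,0)
row 3: (1,2) (3,0) (2,3) (0,1)
Orthogonality requires all 16 pairs distinct.
But the pair (3,1) repeats: cell (0,2) has L1 = 3, L2 = 1, and cell (1,0) has L1 = 3, L2 = 1.
A repeated pair means some other pair never occurs (only 8 distinct pairs out of 16), so the squares are not orthogonal.
Conclusion: NO.

NO


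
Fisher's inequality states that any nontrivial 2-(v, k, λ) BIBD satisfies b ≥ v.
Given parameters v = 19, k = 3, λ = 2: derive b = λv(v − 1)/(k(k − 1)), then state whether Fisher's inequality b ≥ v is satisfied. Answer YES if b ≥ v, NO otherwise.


r = λ(v − 1)/(k − 1) = 2·18/2 = 18.
b = vr/k = 19·18/3 = 114.
Fisher's inequality: b ≥ v ⇔ 114 ≥ 19? YES.

YES


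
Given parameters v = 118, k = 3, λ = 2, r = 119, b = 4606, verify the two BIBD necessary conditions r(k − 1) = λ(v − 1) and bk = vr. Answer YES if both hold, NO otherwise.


Condition (i): r(k − 1) = 119·2 = 238; λ(v − 1) = 2·117 = 234. Match? NO.
Condition (ii): bk = 4606·3 = 13818; vr = 118·119 = 14042. Match? NO.
Both conditions hold? NO.

NO


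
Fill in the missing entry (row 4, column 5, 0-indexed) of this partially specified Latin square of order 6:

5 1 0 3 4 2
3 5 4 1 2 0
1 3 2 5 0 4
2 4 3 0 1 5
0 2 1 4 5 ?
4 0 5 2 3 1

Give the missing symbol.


Row 4 contains symbols [0, 1, 2, 4, 5] — missing [3].
Column 5 contains symbols [0, 1, 2, 4, 5] — missing [3].
The missing symbol must appear in both missing sets; intersection = [3].
Therefore the hidden value is 3.

Missing value = 3.


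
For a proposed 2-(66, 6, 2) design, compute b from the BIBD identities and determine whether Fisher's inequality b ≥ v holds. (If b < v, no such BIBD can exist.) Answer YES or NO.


r = λ(v − 1)/(k − 1) = 2·65/5 = 26.
b = vr/k = 66·26/6 = 286.
Fisher's inequality: b ≥ v ⇔ 286 ≥ 66? YES.

YES


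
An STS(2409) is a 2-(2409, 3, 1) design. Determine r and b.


An STS(v) is a 2-(v, 3, 1) BIBD: block size k = 3, λ = 1.
Replication: r(k − 1) = λ(v − 1) ⇒ r·2 = 2409 − 1 = 2408 ⇒ r = 1204.
Block count: b = v(v − 1)/6 = 2409·2408/6 = 5800872/6 = 966812.
(Check via bk = vr: 966812·3 = 2900436 = 2409·1204 = 2900436 ✓.)

r = 1204, b = 966812.


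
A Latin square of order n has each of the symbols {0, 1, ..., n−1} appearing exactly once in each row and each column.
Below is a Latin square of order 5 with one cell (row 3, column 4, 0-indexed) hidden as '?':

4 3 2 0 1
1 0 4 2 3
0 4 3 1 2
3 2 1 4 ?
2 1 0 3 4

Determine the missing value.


Row 3 contains symbols [1, 2, 3, 4] — missing [0].
Column 4 contains symbols [1, 2, 3, 4] — missing [0].
The missing symbol must appear in both missing sets; intersection = [0].
Therefore the hidden value is 0.

Missing value = 0.


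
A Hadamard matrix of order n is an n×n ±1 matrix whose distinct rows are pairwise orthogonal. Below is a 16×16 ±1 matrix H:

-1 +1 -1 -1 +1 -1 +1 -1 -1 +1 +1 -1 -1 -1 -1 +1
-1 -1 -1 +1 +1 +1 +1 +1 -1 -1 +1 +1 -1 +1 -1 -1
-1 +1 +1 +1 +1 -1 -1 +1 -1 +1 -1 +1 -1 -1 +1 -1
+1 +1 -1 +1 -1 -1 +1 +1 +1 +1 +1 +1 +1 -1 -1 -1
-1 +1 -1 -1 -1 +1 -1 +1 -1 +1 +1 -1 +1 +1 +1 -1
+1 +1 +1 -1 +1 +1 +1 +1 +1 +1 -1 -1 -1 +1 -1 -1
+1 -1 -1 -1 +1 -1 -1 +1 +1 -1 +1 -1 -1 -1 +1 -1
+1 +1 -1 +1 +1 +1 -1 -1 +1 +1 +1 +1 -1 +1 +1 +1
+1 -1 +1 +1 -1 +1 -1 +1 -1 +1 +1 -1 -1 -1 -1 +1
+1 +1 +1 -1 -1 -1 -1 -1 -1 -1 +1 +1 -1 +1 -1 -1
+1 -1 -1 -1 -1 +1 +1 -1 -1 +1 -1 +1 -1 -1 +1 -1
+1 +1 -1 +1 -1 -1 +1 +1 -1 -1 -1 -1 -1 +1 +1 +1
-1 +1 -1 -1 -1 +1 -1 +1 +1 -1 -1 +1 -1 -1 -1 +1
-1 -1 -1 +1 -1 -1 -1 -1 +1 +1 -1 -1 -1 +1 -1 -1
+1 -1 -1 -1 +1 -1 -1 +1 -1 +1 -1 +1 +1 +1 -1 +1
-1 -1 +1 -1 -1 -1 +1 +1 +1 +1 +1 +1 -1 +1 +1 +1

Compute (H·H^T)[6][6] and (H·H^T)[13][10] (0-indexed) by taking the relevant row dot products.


Row 6 of H: [1, -1, -1, -1, 1, -1, -1, 1, 1, -1, 1, -1, -1, -1, 1, -1].
Row 10 of H: [1, -1, -1, -1, -1, 1, 1, -1, -1, 1, -1, 1, -1, -1, 1, -1].
Row 13 of H: [-1, -1, -1, 1, -1, -1, -1, -1, 1, 1, -1, -1, -1, 1, -1, -1].
(H·H^T)[6][6] = Σ_j H[6][j]·H[6][j] = (1)² + (-1)² + (-1)² + (-1)² + (1)² + (-1)² + (-1)² + (1)² + (1)² + (-1)² + (1)² + (-1)² + (-1)² + (-1)² + (1)² + (-1)² = 1 + 1 + 1 + 1 + 1 + 1 + 1 + 1 + 1 + 1 + 1 + 1 + 1 + 1 + 1 + 1 = 16.
(H·H^T)[13][10] = Σ_j H[13][j]·H[10][j] = (-1)·(1) + (-1)·(-1) + (-1)·(-1) + (1)·(-1) + (-1)·(-1) + (-1)·(1) + (-1)·(1) + (-1)·(-1) + (1)·(-1) + (1)·(1) + (-1)·(-1) + (-1)·(1) + (-1)·(-1) + (1)·(-1) + (-1)·(1) + (-1)·(-1) = -1 + 1 + 1 + -1 + 1 + -1 + -1 + 1 + -1 + 1 + 1 + -1 + 1 + -1 + -1 + 1 = 0.
So rows 13 and 10 are orthogonal; the diagonal entry equals n = 16.

(6,6) entry = 16; (13,10) entry = 0.


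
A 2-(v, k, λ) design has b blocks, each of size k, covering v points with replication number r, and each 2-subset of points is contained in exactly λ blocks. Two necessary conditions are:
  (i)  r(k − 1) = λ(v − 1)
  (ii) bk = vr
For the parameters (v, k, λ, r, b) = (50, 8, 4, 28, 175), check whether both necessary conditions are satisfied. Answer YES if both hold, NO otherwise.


Condition (i): r(k − 1) = 28·7 = 196; λ(v − 1) = 4·49 = 196. Match? YES.
Condition (ii): bk = 175·8 = 1400; vr = 50·28 = 1400. Match? YES.
Both conditions hold? YES.

YES


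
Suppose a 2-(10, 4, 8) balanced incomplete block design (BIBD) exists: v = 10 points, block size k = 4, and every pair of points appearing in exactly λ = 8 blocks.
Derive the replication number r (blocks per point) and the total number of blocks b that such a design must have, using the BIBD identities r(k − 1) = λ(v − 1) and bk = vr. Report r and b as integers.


Any 2-(v, k, λ) BIBD satisfies two necessary conditions:
  (i)  Each point sits in r blocks, and counting incidences through any fixed point gives r(k − 1) = λ(v − 1), so r = λ(v − 1)/(k − 1).
  (ii) Total incidences bk = vr, so b = vr/k.
Step 1: r = λ(v − 1)/(k − 1) = 8·(10 − 1)/(4 − 1) = 8·9/3 = 72/3 = 24.
Step 2: b = vr/k = 10·24/4 = 240/4 = 60.
Check integrality: r = 24 ∈ Z ✓, b = 60 ∈ Z ✓.
(These identities are necessary conditions: they determine r and b for any design with these parameters, but do not by themselves prove that one exists.)

r = 24, b = 60.


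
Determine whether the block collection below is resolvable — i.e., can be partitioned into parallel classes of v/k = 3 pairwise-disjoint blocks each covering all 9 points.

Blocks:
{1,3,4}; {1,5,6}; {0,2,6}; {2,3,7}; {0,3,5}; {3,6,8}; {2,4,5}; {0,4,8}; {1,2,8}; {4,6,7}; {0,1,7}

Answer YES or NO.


v = 9, block size k = 3, number of blocks = 11.
For resolvability, blocks must partition into parallel classes of size v/k = 3.
Total blocks must therefore be a multiple of 3: 11 = 3·3 + 2 ⇒ not divisible ✗.
Resolvable? NO.

NO


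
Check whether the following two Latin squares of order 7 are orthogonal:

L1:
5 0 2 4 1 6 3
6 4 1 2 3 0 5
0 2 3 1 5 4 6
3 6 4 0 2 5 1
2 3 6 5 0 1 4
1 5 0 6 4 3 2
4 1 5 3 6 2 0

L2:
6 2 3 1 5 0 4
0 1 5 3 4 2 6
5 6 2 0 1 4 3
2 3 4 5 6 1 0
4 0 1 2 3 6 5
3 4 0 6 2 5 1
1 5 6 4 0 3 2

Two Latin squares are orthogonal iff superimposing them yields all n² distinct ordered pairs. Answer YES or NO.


Form the n² = 49 superimposed pairs (L1[i][j], L2[i][j]), row by row (rows and columns indexed from 0):
row 0: (5,6) (0,2) (2,3) (4,1) (1,5) (6,0) (3,4)
row 1: (6,0) (4,1) (1,5) (2,3) (3,4) (0,2) (5,6)
row 2: (0,5) (2,6) (3,2) (1,0) (5,1) (4,4) (6,3)
row 3: (3,2) (6,3) (4,4) (0,5) (2,6) (5,1) (1,0)
row 4: (2,4) (3,0) (6,1) (5,2) (0,3) (1,6) (4,5)
row 5: (1,3) (5,4) (0,0) (6,6) (4,2) (3,5) (2,1)
row 6: (4,1) (1,5) (5,6) (3,4) (6,0) (2,3) (0,2)
Orthogonality requires all 49 pairs distinct.
But the pair (6,0) repeats: cell (0,5) has L1 = 6, L2 = 0, and cell (1,0) has L1 = 6, L2 = 0.
A repeated pair means some other pair never occurs (only 28 distinct pairs out of 49), so the squares are not orthogonal.
Conclusion: NO.

NO


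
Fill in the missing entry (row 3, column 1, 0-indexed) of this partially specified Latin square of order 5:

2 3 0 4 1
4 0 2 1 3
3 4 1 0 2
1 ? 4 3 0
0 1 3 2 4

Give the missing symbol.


Row 3 contains symbols [0, 1, 3, 4] — missing [2].
Column 1 contains symbols [0, 1, 3, 4] — missing [2].
The missing symbol must appear in both missing sets; intersection = [2].
Therefore the hidden value is 2.

Missing value = 2.


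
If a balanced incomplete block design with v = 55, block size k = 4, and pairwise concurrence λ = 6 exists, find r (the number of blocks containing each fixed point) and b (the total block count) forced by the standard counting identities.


Any 2-(v, k, λ) BIBD satisfies two necessary conditions:
  (i)  Each point sits in r blocks, and counting incidences through any fixed point gives r(k − 1) = λ(v − 1), so r = λ(v − 1)/(k − 1).
  (ii) Total incidences bk = vr, so b = vr/k.
Step 1: r = λ(v − 1)/(k − 1) = 6·(55 − 1)/(4 − 1) = 6·54/3 = 324/3 = 108.
Step 2: b = vr/k = 55·108/4 = 5940/4 = 1485.
Check integrality: r = 108 ∈ Z ✓, b = 1485 ∈ Z ✓.
(These identities are necessary conditions: they determine r and b for any design with these parameters, but do not by themselves prove that one exists.)

r = 108, b = 1485.


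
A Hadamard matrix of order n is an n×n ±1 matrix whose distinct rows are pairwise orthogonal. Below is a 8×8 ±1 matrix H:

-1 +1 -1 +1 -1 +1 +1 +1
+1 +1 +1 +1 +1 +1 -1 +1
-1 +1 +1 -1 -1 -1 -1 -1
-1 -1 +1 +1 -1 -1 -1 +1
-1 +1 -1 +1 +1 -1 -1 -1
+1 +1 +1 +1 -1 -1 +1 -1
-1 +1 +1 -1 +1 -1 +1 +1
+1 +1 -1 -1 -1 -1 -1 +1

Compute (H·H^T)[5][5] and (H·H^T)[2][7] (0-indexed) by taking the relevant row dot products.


Row 2 of H: [-1, 1, 1, -1, -1, -1, -1, -1].
Row 5 of H: [1, 1, 1, 1, -1, -1, 1, -1].
Row 7 of H: [1, 1, -1, -1, -1, -1, -1, 1].
(H·H^T)[5][5] = Σ_j H[5][j]·H[5][j] = (1)² + (1)² + (1)² + (1)² + (-1)² + (-1)² + (1)² + (-1)² = 1 + 1 + 1 + 1 + 1 + 1 + 1 + 1 = 8.
(H·H^T)[2][7] = Σ_j H[2][j]·H[7][j] = (-1)·(1) + (1)·(1) + (1)·(-1) + (-1)·(-1) + (-1)·(-1) + (-1)·(-1) + (-1)·(-1) + (-1)·(1) = -1 + 1 + -1 + 1 + 1 + 1 + 1 + -1 = 2.
Rows 2 and 7 are not orthogonal (dot product = 2 ≠ 0), so H is not a Hadamard matrix.

(5,5) entry = 8; (2,7) entry = 2.


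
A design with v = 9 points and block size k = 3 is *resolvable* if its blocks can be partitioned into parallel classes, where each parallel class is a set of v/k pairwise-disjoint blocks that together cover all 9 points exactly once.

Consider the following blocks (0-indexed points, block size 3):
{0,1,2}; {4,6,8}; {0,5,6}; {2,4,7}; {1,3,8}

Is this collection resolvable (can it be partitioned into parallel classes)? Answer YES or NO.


v = 9, block size k = 3, number of blocks = 5.
For resolvability, blocks must partition into parallel classes of size v/k = 3.
Total blocks must therefore be a multiple of 3: 5 = 3·1 + 2 ⇒ not divisible ✗.
Resolvable? NO.

NO


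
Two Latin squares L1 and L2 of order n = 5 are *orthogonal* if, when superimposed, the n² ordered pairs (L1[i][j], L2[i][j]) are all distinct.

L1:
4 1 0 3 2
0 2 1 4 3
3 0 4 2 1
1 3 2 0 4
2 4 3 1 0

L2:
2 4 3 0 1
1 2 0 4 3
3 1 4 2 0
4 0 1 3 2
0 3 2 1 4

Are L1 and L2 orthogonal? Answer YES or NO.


Form the n² = 25 superimposed pairs (L1[i][j], L2[i][j]), row by row (rows and columns indexed from 0):
row 0: (4,2) (1,4) (0,3) (3,0) (2,1)
row 1: (0,1) (2,2) (1,0) (4,4) (3,3)
row 2: (3,3) (0,1) (4,4) (2,2) (1,0)
row 3: (1,4) (3,0) (2,1) (0,3) (4,2)
row 4: (2,0) (4,3) (3,2) (1,1) (0,4)
Orthogonality requires all 25 pairs distinct.
But the pair (3,3) repeats: cell (1,4) has L1 = 3, L2 = 3, and cell (2,0) has L1 = 3, L2 = 3.
A repeated pair means some other pair never occurs (only 15 distinct pairs out of 25), so the squares are not orthogonal.
Conclusion: NO.

NO


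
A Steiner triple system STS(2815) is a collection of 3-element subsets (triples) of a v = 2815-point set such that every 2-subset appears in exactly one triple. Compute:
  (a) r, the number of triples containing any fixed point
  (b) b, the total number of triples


An STS(v) is a 2-(v, 3, 1) BIBD: block size k = 3, λ = 1.
Replication: r(k − 1) = λ(v − 1) ⇒ r·2 = 2815 − 1 = 2814 ⇒ r = 1407.
Block count: b = v(v − 1)/6 = 2815·2814/6 = 7921410/6 = 1320235.
(Check via bk = vr: 1320235·3 = 3960705 = 2815·1407 = 3960705 ✓.)

r = 1407, b = 1320235.


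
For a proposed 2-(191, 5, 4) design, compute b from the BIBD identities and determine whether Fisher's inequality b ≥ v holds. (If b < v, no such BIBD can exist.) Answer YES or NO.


r = λ(v − 1)/(k − 1) = 4·190/4 = 190.
b = vr/k = 191·190/5 = 7258.
Fisher's inequality: b ≥ v ⇔ 7258 ≥ 191? YES.

YES


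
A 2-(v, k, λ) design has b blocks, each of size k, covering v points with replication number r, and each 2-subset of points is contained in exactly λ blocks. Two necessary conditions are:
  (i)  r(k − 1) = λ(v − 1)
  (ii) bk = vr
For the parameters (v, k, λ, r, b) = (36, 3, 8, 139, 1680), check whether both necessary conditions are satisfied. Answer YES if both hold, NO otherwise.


Condition (i): r(k − 1) = 139·2 = 278; λ(v − 1) = 8·35 = 280. Match? NO.
Condition (ii): bk = 1680·3 = 5040; vr = 36·139 = 5004. Match? NO.
Both conditions hold? NO.

NO


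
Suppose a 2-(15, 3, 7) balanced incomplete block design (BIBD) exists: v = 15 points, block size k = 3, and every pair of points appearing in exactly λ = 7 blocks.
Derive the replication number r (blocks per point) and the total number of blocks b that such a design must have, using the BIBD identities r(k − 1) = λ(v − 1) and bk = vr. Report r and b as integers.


Any 2-(v, k, λ) BIBD satisfies two necessary conditions:
  (i)  Each point sits in r blocks, and counting incidences through any fixed point gives r(k − 1) = λ(v − 1), so r = λ(v − 1)/(k − 1).
  (ii) Total incidences bk = vr, so b = vr/k.
Step 1: r = λ(v − 1)/(k − 1) = 7·(15 − 1)/(3 − 1) = 7·14/2 = 98/2 = 49.
Step 2: b = vr/k = 15·49/3 = 735/3 = 245.
Check integrality: r = 49 ∈ Z ✓, b = 245 ∈ Z ✓.
(These identities are necessary conditions: they determine r and b for any design with these parameters, but do not by themselves prove that one exists.)

r = 49, b = 245.


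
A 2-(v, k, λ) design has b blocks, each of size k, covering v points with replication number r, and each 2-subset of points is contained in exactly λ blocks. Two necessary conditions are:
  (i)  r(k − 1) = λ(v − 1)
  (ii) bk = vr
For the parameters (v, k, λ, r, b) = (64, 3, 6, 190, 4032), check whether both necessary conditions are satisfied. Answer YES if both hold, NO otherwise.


Condition (i): r(k − 1) = 190·2 = 380; λ(v − 1) = 6·63 = 378. Match? NO.
Condition (ii): bk = 4032·3 = 12096; vr = 64·190 = 12160. Match? NO.
Both conditions hold? NO.

NO


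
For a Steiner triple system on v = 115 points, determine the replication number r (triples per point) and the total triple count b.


An STS(v) is a 2-(v, 3, 1) BIBD: block size k = 3, λ = 1.
Replication: r(k − 1) = λ(v − 1) ⇒ r·2 = 115 − 1 = 114 ⇒ r = 57.
Block count: bk = vr ⇒ b·3 = 115·57 = 6555 ⇒ b = 2185.
(Check via b = v(v − 1)/6 = 115·114/6 = 13110/6 = 2185.)

r = 57, b = 2185.


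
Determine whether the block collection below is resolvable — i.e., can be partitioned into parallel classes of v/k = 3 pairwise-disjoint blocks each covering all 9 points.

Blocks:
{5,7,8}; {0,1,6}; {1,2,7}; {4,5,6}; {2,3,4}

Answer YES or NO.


v = 9, block size k = 3, number of blocks = 5.
For resolvability, blocks must partition into parallel classes of size v/k = 3.
Total blocks must therefore be a multiple of 3: 5 = 3·1 + 2 ⇒ not divisible ✗.
Resolvable? NO.

NO


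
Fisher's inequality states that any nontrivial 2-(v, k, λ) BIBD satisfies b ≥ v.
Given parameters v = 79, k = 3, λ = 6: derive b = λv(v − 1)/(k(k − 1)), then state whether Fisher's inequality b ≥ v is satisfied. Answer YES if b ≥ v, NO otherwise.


b = λv(v − 1)/(k(k − 1)) = 6·79·78/(3·2) = 36972/6 = 6162.
Compare with v = 79: b ≥ v, so Fisher's inequality holds.

YES


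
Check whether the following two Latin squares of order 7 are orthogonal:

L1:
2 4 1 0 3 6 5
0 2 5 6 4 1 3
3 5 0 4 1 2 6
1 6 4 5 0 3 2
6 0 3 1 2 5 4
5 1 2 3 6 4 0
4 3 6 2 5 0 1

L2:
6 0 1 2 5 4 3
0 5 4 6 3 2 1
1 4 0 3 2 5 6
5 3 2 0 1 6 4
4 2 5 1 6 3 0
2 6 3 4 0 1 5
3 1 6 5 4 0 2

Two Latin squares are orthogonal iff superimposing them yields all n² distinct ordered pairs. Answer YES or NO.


Form the n² = 49 superimposed pairs (L1[i][j], L2[i][j]), row by row (rows and columns indexed from 0):
row 0: (2,6) (4,0) (1,1) (0,2) (3,5) (6,4) (5,3)
row 1: (0,0) (2,5) (5,4) (6,6) (4,3) (1,2) (3,1)
row 2: (3,1) (5,4) (0,0) (4,3) (1,2) (2,5) (6,6)
row 3: (1,5) (6,3) (4,2) (5,0) (0,1) (3,6) (2,4)
row 4: (6,4) (0,2) (3,5) (1,1) (2,6) (5,3) (4,0)
row 5: (5,2) (1,6) (2,3) (3,4) (6,0) (4,1) (0,5)
row 6: (4,3) (3,1) (6,6) (2,5) (5,4) (0,0) (1,2)
Orthogonality requires all 49 pairs distinct.
But the pair (3,1) repeats: cell (1,6) has L1 = 3, L2 = 1, and cell (2,0) has L1 = 3, L2 = 1.
A repeated pair means some other pair never occurs (only 28 distinct pairs out of 49), so the squares are not orthogonal.
Conclusion: NO.

NO


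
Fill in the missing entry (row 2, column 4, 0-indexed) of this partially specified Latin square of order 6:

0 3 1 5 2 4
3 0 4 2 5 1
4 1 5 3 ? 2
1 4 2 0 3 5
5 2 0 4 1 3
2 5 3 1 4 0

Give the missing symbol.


Row 2 contains symbols [1, 2, 3, 4, 5] — missing [0].
Column 4 contains symbols [1, 2, 3, 4, 5] — missing [0].
The missing symbol must appear in both missing sets; intersection = [0].
Therefore the hidden value is 0.

Missing value = 0.


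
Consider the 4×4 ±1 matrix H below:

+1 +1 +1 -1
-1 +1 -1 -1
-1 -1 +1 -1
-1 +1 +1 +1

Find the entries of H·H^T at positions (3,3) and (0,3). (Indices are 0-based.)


Row 0 of H: [1, 1, 1, -1].
Row 3 of H: [-1, 1, 1, 1].
(H·H^T)[3][3] = Σ_j H[3][j]·H[3][j] = (-1)² + (1)² + (1)² + (1)² = 1 + 1 + 1 + 1 = 4.
(H·H^T)[0][3] = Σ_j H[0][j]·H[3][j] = (1)·(-1) + (1)·(1) + (1)·(1) + (-1)·(1) = -1 + 1 + 1 + -1 = 0.
So rows 0 and 3 are orthogonal; the diagonal entry equals n = 4.

(3,3) entry = 4; (0,3) entry = 0.


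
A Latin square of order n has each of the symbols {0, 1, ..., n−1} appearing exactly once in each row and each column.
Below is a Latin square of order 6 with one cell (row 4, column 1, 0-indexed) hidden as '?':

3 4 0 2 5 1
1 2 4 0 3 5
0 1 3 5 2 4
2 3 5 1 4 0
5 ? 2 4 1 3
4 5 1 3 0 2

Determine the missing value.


Row 4 contains symbols [1, 2, 3, 4, 5] — missing [0].
Column 1 contains symbols [1, 2, 3, 4, 5] — missing [0].
The missing symbol must appear in both missing sets; intersection = [0].
Therefore the hidden value is 0.

Missing value = 0.


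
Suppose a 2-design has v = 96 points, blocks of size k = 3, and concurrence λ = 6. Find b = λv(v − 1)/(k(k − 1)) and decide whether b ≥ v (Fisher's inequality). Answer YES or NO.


b = λv(v − 1)/(k(k − 1)) = 6·96·95/(3·2) = 54720/6 = 9120.
Compare with v = 96: b ≥ v, so Fisher's inequality holds.

YES


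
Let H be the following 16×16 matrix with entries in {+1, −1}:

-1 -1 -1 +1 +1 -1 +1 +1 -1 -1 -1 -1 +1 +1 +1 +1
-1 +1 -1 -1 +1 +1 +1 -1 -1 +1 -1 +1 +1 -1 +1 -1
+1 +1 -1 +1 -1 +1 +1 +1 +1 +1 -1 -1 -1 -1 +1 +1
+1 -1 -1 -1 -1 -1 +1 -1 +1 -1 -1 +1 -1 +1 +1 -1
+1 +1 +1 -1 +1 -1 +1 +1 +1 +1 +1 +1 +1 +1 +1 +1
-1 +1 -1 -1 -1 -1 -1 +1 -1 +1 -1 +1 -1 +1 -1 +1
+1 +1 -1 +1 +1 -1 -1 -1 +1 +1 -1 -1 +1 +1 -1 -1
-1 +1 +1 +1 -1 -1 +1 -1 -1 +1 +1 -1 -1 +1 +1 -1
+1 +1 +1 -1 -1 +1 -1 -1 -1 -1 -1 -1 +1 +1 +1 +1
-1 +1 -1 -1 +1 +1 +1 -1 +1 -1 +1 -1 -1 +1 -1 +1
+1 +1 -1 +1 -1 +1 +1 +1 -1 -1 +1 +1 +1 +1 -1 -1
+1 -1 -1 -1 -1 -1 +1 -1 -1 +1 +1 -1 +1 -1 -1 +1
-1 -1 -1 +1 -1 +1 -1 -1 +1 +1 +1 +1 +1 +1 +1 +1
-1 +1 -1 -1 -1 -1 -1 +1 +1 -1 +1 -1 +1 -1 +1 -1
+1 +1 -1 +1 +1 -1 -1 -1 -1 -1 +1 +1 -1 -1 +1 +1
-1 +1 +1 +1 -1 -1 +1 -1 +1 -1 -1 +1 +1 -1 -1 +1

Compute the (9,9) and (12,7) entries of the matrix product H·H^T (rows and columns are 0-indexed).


Row 7 of H: [-1, 1, 1, 1, -1, -1, 1, -1, -1, 1, 1, -1, -1, 1, 1, -1].
Row 9 of H: [-1, 1, -1, -1, 1, 1, 1, -1, 1, -1, 1, -1, -1, 1, -1, 1].
Row 12 of H: [-1, -1, -1, 1, -1, 1, -1, -1, 1, 1, 1, 1, 1, 1, 1, 1].
(H·H^T)[9][9] = Σ_j H[9][j]·H[9][j] = (-1)² + (1)² + (-1)² + (-1)² + (1)² + (1)² + (1)² + (-1)² + (1)² + (-1)² + (1)² + (-1)² + (-1)² + (1)² + (-1)² + (1)² = 1 + 1 + 1 + 1 + 1 + 1 + 1 + 1 + 1 + 1 + 1 + 1 + 1 + 1 + 1 + 1 = 16.
(H·H^T)[12][7] = Σ_j H[12][j]·H[7][j] = (-1)·(-1) + (-1)·(1) + (-1)·(1) + (1)·(1) + (-1)·(-1) + (1)·(-1) + (-1)·(1) + (-1)·(-1) + (1)·(-1) + (1)·(1) + (1)·(1) + (1)·(-1) + (1)·(-1) + (1)·(1) + (1)·(1) + (1)·(-1) = 1 + -1 + -1 + 1 + 1 + -1 + -1 + 1 + -1 + 1 + 1 + -1 + -1 + 1 + 1 + -1 = 0.
So rows 12 and 7 are orthogonal; the diagonal entry equals n = 16.

(9,9) entry = 16; (12,7) entry = 0.
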